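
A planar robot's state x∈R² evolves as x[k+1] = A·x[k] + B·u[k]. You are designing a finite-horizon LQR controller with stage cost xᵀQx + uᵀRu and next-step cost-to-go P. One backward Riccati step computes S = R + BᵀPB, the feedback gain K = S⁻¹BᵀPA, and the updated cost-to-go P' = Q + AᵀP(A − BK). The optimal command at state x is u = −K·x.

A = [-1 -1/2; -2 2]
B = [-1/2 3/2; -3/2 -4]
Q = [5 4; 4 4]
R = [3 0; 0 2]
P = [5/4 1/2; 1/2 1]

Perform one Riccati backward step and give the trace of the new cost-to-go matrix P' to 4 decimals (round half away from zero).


12.1826

BᵀP = [-1.3750 -1.7500; -0.1250 -3.2500]
S = R + BᵀPB = [3 0; 0 2] + [3.3125 4.9375; 4.9375 12.8125] = [6.3125 4.9375; 4.9375 14.8125]
BᵀPA = [4.8750 -2.8125; 6.6250 -6.4375]
K = S⁻¹·BᵀPA = [0.5714 -0.1429; 0.2568 -0.3870]
A−BK = [-1.0995 0.0090; -0.1157 0.2378]
AᵀP(A−BK) = [2.7631 -0.6148; -0.6148 0.4195]
P' = Q + AᵀP(A−BK) = [7.7631 3.3852; 3.3852 4.4195]
tr(P') = 12.1826


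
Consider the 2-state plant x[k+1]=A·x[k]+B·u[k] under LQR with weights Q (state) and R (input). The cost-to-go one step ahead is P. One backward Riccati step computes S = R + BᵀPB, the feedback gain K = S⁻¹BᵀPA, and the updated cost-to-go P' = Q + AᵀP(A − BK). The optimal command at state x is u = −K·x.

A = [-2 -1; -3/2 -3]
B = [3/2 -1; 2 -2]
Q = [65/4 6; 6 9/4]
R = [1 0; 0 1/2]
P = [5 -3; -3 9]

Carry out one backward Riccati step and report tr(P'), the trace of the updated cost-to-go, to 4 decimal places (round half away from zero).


24.4126

BᵀP = [1.5000 13.5000; 1.0000 -15.0000]
S = R + BᵀPB = [1 0; 0 1/2] + [29.2500 -28.5000; -28.5000 29.0000] = [30.2500 -28.5000; -28.5000 29.5000]
BᵀPA = [-23.2500 -42.0000; 20.5000 44.0000]
K = S⁻¹·BᵀPA = [-1.2683 0.1872; -0.5304 1.6724]
A−BK = [-0.6279 0.3916; -0.0242 -0.0296]
AᵀP(A−BK) = [3.6349 -1.9314; -1.9314 2.2777]
P' = Q + AᵀP(A−BK) = [19.8849 4.0686; 4.0686 4.5277]
tr(P') = 24.4126


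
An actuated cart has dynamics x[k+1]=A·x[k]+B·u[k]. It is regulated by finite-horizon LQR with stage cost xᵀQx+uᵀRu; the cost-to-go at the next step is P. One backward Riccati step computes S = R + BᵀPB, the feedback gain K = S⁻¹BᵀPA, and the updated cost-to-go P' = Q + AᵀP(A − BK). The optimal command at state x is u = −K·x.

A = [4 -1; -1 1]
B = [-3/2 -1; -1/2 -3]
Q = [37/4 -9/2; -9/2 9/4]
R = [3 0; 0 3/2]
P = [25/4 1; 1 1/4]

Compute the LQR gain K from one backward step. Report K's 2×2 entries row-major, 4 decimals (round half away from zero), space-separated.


-1.0699 0.2657 -1.2168 0.2238

BᵀP = [-9.8750 -1.6250; -9.2500 -1.7500]
S = R + BᵀPB = [3 0; 0 3/2] + [15.6250 14.7500; 14.7500 14.5000] = [18.6250 14.7500; 14.7500 16.0000]
BᵀPA = [-37.8750 8.2500; -35.2500 7.5000]
K = S⁻¹·BᵀPA = [-1.0699 0.2657; -1.2168 0.2238]
A−BK = [1.1783 -0.3776; -5.1853 1.8042]
AᵀP(A−BK) = [8.8348 -2.2972; -2.2972 0.6294]
P' = Q + AᵀP(A−BK) = [18.0848 -6.7972; -6.7972 2.8794]
tr(P') = 20.9642


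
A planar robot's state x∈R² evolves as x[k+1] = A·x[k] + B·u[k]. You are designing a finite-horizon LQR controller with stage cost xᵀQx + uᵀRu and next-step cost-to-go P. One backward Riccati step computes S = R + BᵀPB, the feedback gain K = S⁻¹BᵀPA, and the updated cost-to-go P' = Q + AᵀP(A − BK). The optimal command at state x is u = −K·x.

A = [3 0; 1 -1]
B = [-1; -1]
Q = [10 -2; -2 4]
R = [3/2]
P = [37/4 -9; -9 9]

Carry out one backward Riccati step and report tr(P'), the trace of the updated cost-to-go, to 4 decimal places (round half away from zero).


60.9286

BᵀP = [-0.2500 0.0000]
S = R + BᵀPB = [3/2] + [0.2500] = [1.7500]
BᵀPA = [-0.7500 0.0000]
K = S⁻¹·BᵀPA = [-0.4286 0.0000]
A−BK = [2.5714 0.0000; 0.5714 -1.0000]
AᵀP(A−BK) = [37.9286 18.0000; 18.0000 9.0000]
P' = Q + AᵀP(A−BK) = [47.9286 16.0000; 16.0000 13.0000]
tr(P') = 60.9286


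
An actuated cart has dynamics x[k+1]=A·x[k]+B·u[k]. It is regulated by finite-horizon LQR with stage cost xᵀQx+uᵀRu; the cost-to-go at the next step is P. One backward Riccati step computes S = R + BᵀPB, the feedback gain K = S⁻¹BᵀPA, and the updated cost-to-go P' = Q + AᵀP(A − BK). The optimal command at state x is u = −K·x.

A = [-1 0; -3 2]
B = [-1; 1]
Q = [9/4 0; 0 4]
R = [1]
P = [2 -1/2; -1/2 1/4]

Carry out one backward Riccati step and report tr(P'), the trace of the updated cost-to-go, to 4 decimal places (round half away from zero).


7.9559

BᵀP = [-2.5000 0.7500]
S = R + BᵀPB = [1] + [3.2500] = [4.2500]
BᵀPA = [0.2500 1.5000]
K = S⁻¹·BᵀPA = [0.0588 0.3529]
A−BK = [-0.9412 0.3529; -3.0588 1.6471]
AᵀP(A−BK) = [1.2353 -0.5882; -0.5882 0.4706]
P' = Q + AᵀP(A−BK) = [3.4853 -0.5882; -0.5882 4.4706]
tr(P') = 7.9559


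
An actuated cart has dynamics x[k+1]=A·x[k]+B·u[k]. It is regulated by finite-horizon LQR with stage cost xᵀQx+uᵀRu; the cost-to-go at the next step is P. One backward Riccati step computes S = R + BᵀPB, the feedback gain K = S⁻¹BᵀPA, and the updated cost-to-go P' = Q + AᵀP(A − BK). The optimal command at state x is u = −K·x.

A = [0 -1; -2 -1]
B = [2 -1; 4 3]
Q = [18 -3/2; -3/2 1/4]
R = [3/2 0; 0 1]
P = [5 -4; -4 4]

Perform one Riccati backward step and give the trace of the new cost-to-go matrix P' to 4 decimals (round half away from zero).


18.6845

BᵀP = [-6.0000 8.0000; -17.0000 16.0000]
S = R + BᵀPB = [3/2 0; 0 1] + [20.0000 30.0000; 30.0000 65.0000] = [21.5000 30.0000; 30.0000 66.0000]
BᵀPA = [-16.0000 -2.0000; -32.0000 1.0000]
K = S⁻¹·BᵀPA = [-0.1850 -0.3121; -0.4008 0.1570]
A−BK = [-0.0308 -0.2187; -0.0578 -0.2225]
AᵀP(A−BK) = [0.2158 0.0308; 0.0308 0.2187]
P' = Q + AᵀP(A−BK) = [18.2158 -1.4692; -1.4692 0.4687]
tr(P') = 18.6845


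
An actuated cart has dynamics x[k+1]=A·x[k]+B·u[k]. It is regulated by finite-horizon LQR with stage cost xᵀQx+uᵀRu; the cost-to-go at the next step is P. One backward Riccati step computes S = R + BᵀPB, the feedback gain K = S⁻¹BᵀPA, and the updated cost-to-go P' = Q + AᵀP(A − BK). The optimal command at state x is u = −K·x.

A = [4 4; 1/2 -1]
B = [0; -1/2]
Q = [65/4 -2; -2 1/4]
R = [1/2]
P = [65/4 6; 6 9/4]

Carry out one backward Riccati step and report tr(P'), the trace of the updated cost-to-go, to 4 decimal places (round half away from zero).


255.4706

BᵀP = [-3.0000 -1.1250]
S = R + BᵀPB = [1/2] + [0.5625] = [1.0625]
BᵀPA = [-12.5625 -10.8750]
K = S⁻¹·BᵀPA = [-11.8235 -10.2353]
A−BK = [4.0000 4.0000; -5.4118 -6.1176]
AᵀP(A−BK) = [136.0294 118.2941; 118.2941 102.9412]
P' = Q + AᵀP(A−BK) = [152.2794 116.2941; 116.2941 103.1912]
tr(P') = 255.4706


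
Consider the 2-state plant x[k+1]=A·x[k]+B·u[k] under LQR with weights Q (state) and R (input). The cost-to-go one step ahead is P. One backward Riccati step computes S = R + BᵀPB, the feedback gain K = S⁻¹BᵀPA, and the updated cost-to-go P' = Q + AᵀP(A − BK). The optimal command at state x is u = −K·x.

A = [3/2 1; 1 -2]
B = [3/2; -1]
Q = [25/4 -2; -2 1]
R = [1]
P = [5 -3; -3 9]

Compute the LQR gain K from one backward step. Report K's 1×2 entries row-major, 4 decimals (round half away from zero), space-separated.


BᵀP = [10.5000 -13.5000]
S = R + BᵀPB = [1] + [29.2500] = [30.2500]
BᵀPA = [2.2500 37.5000]
K = S⁻¹·BᵀPA = [0.0744 1.2397]
A−BK = [1.3884 -0.8595; 1.0744 -0.7603]
AᵀP(A−BK) = [11.0826 -7.2893; -7.2893 6.5124]
P' = Q + AᵀP(A−BK) = [17.3326 -9.2893; -9.2893 7.5124]
tr(P') = 24.8450

0.0744 1.2397


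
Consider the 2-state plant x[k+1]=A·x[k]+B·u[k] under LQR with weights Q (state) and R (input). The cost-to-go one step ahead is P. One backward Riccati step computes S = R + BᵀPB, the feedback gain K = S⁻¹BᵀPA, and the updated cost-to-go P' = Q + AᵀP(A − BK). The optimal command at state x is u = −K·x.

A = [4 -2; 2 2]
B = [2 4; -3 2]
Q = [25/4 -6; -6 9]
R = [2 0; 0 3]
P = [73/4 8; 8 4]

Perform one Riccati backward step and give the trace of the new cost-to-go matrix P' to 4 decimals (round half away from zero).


19.0929

BᵀP = [12.5000 4.0000; 89.0000 40.0000]
S = R + BᵀPB = [2 0; 0 3] + [13.0000 58.0000; 58.0000 436.0000] = [15.0000 58.0000; 58.0000 439.0000]
BᵀPA = [58.0000 -17.0000; 436.0000 -98.0000]
K = S⁻¹·BᵀPA = [0.0540 -0.5523; 0.9860 -0.1503]
A−BK = [-0.0522 -0.2943; 0.1900 0.6436]
AᵀP(A−BK) = [2.9581 -0.4508; -0.4508 0.8848]
P' = Q + AᵀP(A−BK) = [9.2081 -6.4508; -6.4508 9.8848]
tr(P') = 19.0929


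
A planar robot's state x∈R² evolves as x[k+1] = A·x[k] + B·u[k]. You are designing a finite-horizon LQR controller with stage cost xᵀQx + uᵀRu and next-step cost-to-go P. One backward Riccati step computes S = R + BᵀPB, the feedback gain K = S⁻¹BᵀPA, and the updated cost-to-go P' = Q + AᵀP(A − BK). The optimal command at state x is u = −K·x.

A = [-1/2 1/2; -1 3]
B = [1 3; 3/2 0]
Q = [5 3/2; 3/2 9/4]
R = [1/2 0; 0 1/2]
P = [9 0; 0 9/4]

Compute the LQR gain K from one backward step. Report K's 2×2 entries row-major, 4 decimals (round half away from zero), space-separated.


-0.6057 1.8072 0.0350 -0.4331

BᵀP = [9.0000 3.3750; 27.0000 0.0000]
S = R + BᵀPB = [1/2 0; 0 1/2] + [14.0625 27.0000; 27.0000 81.0000] = [14.5625 27.0000; 27.0000 81.5000]
BᵀPA = [-7.8750 14.6250; -13.5000 13.5000]
K = S⁻¹·BᵀPA = [-0.6057 1.8072; 0.0350 -0.4331]
A−BK = [0.0006 -0.0080; -0.0915 0.2891]
AᵀP(A−BK) = [0.2029 -0.6144; -0.6144 1.9155]
P' = Q + AᵀP(A−BK) = [5.2029 0.8856; 0.8856 4.1655]
tr(P') = 9.3684


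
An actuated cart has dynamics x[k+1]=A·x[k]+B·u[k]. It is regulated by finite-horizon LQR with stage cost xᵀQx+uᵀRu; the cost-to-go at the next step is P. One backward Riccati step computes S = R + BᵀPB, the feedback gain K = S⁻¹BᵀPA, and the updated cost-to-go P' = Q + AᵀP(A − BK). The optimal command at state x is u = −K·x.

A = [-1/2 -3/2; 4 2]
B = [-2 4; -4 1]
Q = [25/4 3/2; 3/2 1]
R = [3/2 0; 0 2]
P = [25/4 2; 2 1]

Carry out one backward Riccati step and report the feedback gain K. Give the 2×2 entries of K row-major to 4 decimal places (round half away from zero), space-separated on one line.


-0.7358 -0.3524 -0.3674 -0.4556

BᵀP = [-20.5000 -8.0000; 27.0000 9.0000]
S = R + BᵀPB = [3/2 0; 0 2] + [73.0000 -90.0000; -90.0000 117.0000] = [74.5000 -90.0000; -90.0000 119.0000]
BᵀPA = [-21.7500 14.7500; 22.5000 -22.5000]
K = S⁻¹·BᵀPA = [-0.7358 -0.3524; -0.3674 -0.4556]
A−BK = [-0.5020 -0.3824; 1.4242 1.0460]
AᵀP(A−BK) = [1.8256 1.2738; 1.2738 1.0095]
P' = Q + AᵀP(A−BK) = [8.0756 2.7738; 2.7738 2.0095]
tr(P') = 10.0852


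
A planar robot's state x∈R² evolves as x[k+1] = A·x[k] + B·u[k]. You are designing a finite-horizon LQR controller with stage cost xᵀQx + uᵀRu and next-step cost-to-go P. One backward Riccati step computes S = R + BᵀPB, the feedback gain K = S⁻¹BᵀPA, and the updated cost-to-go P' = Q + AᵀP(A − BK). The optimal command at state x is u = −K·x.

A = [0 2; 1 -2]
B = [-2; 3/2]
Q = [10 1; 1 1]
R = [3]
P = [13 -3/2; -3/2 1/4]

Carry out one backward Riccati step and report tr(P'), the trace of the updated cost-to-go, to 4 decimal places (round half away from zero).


14.1094

BᵀP = [-28.2500 3.3750]
S = R + BᵀPB = [3] + [61.5625] = [64.5625]
BᵀPA = [3.3750 -63.2500]
K = S⁻¹·BᵀPA = [0.0523 -0.9797]
A−BK = [0.1045 0.0407; 0.9216 -0.5305]
AᵀP(A−BK) = [0.0736 -0.1936; -0.1936 3.0358]
P' = Q + AᵀP(A−BK) = [10.0736 0.8064; 0.8064 4.0358]
tr(P') = 14.1094


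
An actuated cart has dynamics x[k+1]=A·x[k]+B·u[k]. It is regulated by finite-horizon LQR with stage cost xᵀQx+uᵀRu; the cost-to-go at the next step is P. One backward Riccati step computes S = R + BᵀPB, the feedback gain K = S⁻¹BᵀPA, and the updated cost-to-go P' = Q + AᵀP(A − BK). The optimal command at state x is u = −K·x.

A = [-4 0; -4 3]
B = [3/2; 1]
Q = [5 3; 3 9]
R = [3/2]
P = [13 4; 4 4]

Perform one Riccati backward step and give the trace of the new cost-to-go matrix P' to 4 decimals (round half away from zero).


46.6631

BᵀP = [23.5000 10.0000]
S = R + BᵀPB = [3/2] + [45.2500] = [46.7500]
BᵀPA = [-134.0000 30.0000]
K = S⁻¹·BᵀPA = [-2.8663 0.6417]
A−BK = [0.2995 -0.9626; -1.1337 2.3583]
AᵀP(A−BK) = [15.9144 -10.0107; -10.0107 16.7487]
P' = Q + AᵀP(A−BK) = [20.9144 -7.0107; -7.0107 25.7487]
tr(P') = 46.6631


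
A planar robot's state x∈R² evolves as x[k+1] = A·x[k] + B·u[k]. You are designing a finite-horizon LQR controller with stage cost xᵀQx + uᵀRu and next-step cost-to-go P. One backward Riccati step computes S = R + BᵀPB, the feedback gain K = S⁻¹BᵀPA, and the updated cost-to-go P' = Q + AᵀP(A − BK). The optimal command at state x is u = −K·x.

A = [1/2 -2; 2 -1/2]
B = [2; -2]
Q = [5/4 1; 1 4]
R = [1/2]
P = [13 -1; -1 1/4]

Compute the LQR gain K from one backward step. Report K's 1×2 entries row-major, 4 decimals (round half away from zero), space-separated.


BᵀP = [28.0000 -2.5000]
S = R + BᵀPB = [1/2] + [61.0000] = [61.5000]
BᵀPA = [9.0000 -54.7500]
K = S⁻¹·BᵀPA = [0.1463 -0.8902]
A−BK = [0.2073 -0.2195; 2.2927 -2.2805]
AᵀP(A−BK) = [0.9329 -0.9878; -0.9878 1.3216]
P' = Q + AᵀP(A−BK) = [2.1829 0.0122; 0.0122 5.3216]
tr(P') = 7.5046

0.1463 -0.8902


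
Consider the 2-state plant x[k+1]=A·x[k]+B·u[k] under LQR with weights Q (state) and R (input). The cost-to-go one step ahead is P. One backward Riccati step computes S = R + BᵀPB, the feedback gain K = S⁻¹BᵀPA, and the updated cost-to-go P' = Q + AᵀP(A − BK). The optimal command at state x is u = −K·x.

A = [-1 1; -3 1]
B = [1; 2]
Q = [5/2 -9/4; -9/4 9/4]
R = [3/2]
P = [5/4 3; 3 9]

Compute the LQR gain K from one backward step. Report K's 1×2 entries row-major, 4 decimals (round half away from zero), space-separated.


BᵀP = [7.2500 21.0000]
S = R + BᵀPB = [3/2] + [49.2500] = [50.7500]
BᵀPA = [-70.2500 28.2500]
K = S⁻¹·BᵀPA = [-1.3842 0.5567]
A−BK = [0.3842 0.4433; -0.2315 -0.1133]
AᵀP(A−BK) = [3.0074 -1.1453; -1.1453 0.5246]
P' = Q + AᵀP(A−BK) = [5.5074 -3.3953; -3.3953 2.7746]
tr(P') = 8.2820

-1.3842 0.5567


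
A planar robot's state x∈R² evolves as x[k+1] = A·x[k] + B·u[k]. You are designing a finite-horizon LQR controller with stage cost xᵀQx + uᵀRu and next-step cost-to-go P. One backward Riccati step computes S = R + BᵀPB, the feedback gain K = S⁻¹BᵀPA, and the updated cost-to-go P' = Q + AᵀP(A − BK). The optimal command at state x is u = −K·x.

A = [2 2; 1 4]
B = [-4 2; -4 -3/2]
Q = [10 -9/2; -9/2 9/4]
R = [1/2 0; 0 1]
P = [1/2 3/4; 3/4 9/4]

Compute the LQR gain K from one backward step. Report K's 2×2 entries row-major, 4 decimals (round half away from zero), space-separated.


-0.3409 -0.8033 0.1691 -0.3715

BᵀP = [-5.0000 -12.0000; -0.1250 -1.8750]
S = R + BᵀPB = [1/2 0; 0 1] + [68.0000 8.0000; 8.0000 2.5625] = [68.5000 8.0000; 8.0000 3.5625]
BᵀPA = [-22.0000 -58.0000; -2.1250 -7.7500]
K = S⁻¹·BᵀPA = [-0.3409 -0.8033; 0.1691 -0.3715]
A−BK = [0.2982 -0.4704; -0.1101 0.2295]
AᵀP(A−BK) = [0.1092 0.0373; 0.0373 0.5279]
P' = Q + AᵀP(A−BK) = [10.1092 -4.4627; -4.4627 2.7779]
tr(P') = 12.8870


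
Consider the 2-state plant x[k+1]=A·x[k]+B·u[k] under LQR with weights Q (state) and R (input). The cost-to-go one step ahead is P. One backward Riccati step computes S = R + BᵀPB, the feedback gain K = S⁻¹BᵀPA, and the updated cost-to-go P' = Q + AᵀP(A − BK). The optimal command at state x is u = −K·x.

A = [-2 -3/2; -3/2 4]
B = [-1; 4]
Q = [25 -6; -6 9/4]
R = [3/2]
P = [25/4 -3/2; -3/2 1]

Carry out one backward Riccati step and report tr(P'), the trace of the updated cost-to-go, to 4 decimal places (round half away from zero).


BᵀP = [-12.2500 5.5000]
S = R + BᵀPB = [3/2] + [34.2500] = [35.7500]
BᵀPA = [16.2500 40.3750]
K = S⁻¹·BᵀPA = [0.4545 1.1294]
A−BK = [-1.5455 -0.3706; -3.3182 -0.5175]
AᵀP(A−BK) = [10.8636 3.0227; 3.0227 2.4642]
P' = Q + AᵀP(A−BK) = [35.8636 -2.9773; -2.9773 4.7142]
tr(P') = 40.5778

40.5778


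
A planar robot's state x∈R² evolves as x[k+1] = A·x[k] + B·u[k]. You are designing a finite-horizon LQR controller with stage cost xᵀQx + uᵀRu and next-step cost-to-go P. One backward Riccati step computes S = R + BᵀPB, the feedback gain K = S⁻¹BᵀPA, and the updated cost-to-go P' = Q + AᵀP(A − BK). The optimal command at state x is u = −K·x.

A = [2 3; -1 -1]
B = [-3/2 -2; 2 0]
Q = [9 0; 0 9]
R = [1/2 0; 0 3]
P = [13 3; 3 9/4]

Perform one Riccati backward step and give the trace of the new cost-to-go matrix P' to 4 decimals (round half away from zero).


BᵀP = [-13.5000 0.0000; -26.0000 -6.0000]
S = R + BᵀPB = [1/2 0; 0 3] + [20.2500 27.0000; 27.0000 52.0000] = [20.7500 27.0000; 27.0000 55.0000]
BᵀPA = [-27.0000 -40.5000; -46.0000 -72.0000]
K = S⁻¹·BᵀPA = [-0.5894 -0.6877; -0.5470 -0.9715]
A−BK = [0.0218 0.0255; 0.1789 0.3754]
AᵀP(A−BK) = [1.1730 1.9935; 1.9935 3.4507]
P' = Q + AᵀP(A−BK) = [10.1730 1.9935; 1.9935 12.4507]
tr(P') = 22.6237

22.6237


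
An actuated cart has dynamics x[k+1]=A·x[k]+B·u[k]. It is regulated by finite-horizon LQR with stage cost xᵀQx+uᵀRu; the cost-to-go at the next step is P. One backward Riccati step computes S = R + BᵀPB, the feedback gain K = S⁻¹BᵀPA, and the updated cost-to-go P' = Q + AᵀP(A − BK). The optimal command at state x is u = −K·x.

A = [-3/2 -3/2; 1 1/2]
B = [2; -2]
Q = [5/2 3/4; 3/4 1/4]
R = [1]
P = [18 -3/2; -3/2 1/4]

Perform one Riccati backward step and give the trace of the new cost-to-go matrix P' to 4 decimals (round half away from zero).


3.9048

BᵀP = [39.0000 -3.5000]
S = R + BᵀPB = [1] + [85.0000] = [86.0000]
BᵀPA = [-62.0000 -60.2500]
K = S⁻¹·BᵀPA = [-0.7209 -0.7006]
A−BK = [-0.0581 -0.0988; -0.4419 -0.9012]
AᵀP(A−BK) = [0.5523 0.5640; 0.5640 0.6025]
P' = Q + AᵀP(A−BK) = [3.0523 1.3140; 1.3140 0.8525]
tr(P') = 3.9048


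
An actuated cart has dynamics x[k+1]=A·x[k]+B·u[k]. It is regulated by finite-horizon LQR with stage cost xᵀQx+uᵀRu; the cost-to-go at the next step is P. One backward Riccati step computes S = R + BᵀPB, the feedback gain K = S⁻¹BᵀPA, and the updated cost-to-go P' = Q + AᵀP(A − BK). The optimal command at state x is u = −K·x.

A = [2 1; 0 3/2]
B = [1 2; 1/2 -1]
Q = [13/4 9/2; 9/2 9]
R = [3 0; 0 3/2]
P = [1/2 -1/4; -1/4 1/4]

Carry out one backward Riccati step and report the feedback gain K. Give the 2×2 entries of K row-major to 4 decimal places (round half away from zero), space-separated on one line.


0.0919 0.0522 0.5094 0.0167

BᵀP = [0.3750 -0.1250; 1.2500 -0.7500]
S = R + BᵀPB = [3 0; 0 3/2] + [0.3125 0.8750; 0.8750 3.2500] = [3.3125 0.8750; 0.8750 4.7500]
BᵀPA = [0.7500 0.1875; 2.5000 0.1250]
K = S⁻¹·BᵀPA = [0.0919 0.0522; 0.5094 0.0167]
A−BK = [0.8894 0.9144; 0.4635 1.4906]
AᵀP(A−BK) = [0.6576 0.1691; 0.1691 0.3006]
P' = Q + AᵀP(A−BK) = [3.9076 4.6691; 4.6691 9.3006]
tr(P') = 13.2082


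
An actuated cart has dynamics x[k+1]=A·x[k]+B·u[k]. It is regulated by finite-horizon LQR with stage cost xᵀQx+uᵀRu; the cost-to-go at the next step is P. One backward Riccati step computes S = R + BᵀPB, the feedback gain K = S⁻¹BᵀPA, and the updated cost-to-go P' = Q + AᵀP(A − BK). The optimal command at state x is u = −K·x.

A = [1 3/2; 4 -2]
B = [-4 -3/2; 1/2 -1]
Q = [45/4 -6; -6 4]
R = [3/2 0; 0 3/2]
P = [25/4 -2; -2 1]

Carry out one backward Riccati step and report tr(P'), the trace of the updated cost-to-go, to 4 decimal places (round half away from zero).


21.0612

BᵀP = [-26.0000 8.5000; -7.3750 2.0000]
S = R + BᵀPB = [3/2 0; 0 3/2] + [108.2500 30.5000; 30.5000 9.0625] = [109.7500 30.5000; 30.5000 10.5625]
BᵀPA = [8.0000 -56.0000; 0.6250 -15.0625]
K = S⁻¹·BᵀPA = [0.2858 -0.5769; -0.7660 0.2397]
A−BK = [0.9941 -0.4479; 3.0911 -1.4719]
AᵀP(A−BK) = [4.4426 -2.1599; -2.1599 1.3686]
P' = Q + AᵀP(A−BK) = [15.6926 -8.1599; -8.1599 5.3686]
tr(P') = 21.0612


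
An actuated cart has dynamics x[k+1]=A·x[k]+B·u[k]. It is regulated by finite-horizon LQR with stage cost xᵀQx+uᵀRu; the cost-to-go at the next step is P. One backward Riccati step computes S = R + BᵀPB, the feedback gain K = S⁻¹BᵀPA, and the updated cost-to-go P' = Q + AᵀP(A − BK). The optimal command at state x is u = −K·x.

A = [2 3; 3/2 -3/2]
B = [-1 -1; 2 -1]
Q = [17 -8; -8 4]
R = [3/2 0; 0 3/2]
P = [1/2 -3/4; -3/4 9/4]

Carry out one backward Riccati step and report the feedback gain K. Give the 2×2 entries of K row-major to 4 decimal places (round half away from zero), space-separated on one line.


BᵀP = [-2.0000 5.2500; 0.2500 -1.5000]
S = R + BᵀPB = [3/2 0; 0 3/2] + [12.5000 -3.2500; -3.2500 1.2500] = [14.0000 -3.2500; -3.2500 2.7500]
BᵀPA = [3.8750 -13.8750; -1.7500 3.0000]
K = S⁻¹·BᵀPA = [0.1779 -1.0168; -0.4262 -0.1107]
A−BK = [1.7517 1.8725; 0.7181 0.4228]
AᵀP(A−BK) = [1.1275 0.5587; 0.5587 2.5369]
P' = Q + AᵀP(A−BK) = [18.1275 -7.4413; -7.4413 6.5369]
tr(P') = 24.6644

0.1779 -1.0168 -0.4262 -0.1107


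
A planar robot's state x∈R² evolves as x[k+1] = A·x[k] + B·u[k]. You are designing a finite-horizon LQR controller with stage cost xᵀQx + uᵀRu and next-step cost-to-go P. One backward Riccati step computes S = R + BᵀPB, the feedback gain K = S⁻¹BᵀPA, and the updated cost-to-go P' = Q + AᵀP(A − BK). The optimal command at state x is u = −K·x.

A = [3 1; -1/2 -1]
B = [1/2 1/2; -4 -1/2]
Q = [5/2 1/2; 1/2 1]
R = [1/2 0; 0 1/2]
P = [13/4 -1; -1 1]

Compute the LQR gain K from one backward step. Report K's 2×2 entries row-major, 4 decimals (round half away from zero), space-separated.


0.2532 0.2762 2.7118 0.8372

BᵀP = [5.6250 -4.5000; 2.1250 -1.0000]
S = R + BᵀPB = [1/2 0; 0 1/2] + [20.8125 5.0625; 5.0625 1.5625] = [21.3125 5.0625; 5.0625 2.0625]
BᵀPA = [19.1250 10.1250; 6.8750 3.1250]
K = S⁻¹·BᵀPA = [0.2532 0.2762; 2.7118 0.8372]
A−BK = [1.5175 0.4433; 1.8687 0.5234]
AᵀP(A−BK) = [9.0136 2.7118; 2.7118 0.8372]
P' = Q + AᵀP(A−BK) = [11.5136 3.2118; 3.2118 1.8372]
tr(P') = 13.3508


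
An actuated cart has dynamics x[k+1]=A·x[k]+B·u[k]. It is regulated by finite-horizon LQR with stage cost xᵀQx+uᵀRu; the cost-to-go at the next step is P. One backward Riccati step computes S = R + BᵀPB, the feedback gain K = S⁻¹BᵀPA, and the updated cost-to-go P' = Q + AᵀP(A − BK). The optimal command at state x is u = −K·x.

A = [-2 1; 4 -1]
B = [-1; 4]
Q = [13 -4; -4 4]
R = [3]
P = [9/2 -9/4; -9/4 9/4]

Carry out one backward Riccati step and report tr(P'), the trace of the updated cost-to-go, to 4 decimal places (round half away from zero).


BᵀP = [-13.5000 11.2500]
S = R + BᵀPB = [3] + [58.5000] = [61.5000]
BᵀPA = [72.0000 -24.7500]
K = S⁻¹·BᵀPA = [1.1707 -0.4024]
A−BK = [-0.8293 0.5976; -0.6829 0.6098]
AᵀP(A−BK) = [5.7073 -2.5244; -2.5244 1.2896]
P' = Q + AᵀP(A−BK) = [18.7073 -6.5244; -6.5244 5.2896]
tr(P') = 23.9970

23.9970


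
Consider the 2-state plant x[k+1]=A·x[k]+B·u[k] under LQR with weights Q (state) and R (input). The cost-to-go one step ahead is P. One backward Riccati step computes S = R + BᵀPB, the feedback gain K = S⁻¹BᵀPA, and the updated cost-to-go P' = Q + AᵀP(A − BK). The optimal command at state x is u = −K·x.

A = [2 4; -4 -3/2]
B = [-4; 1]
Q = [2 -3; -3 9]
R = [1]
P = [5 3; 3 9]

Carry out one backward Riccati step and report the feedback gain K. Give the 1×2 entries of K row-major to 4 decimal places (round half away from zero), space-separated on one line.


BᵀP = [-17.0000 -3.0000]
S = R + BᵀPB = [1] + [65.0000] = [66.0000]
BᵀPA = [-22.0000 -63.5000]
K = S⁻¹·BᵀPA = [-0.3333 -0.9621]
A−BK = [0.6667 0.1515; -3.6667 -0.5379]
AᵀP(A−BK) = [108.6667 15.8333; 15.8333 3.1553]
P' = Q + AᵀP(A−BK) = [110.6667 12.8333; 12.8333 12.1553]
tr(P') = 122.8220

-0.3333 -0.9621


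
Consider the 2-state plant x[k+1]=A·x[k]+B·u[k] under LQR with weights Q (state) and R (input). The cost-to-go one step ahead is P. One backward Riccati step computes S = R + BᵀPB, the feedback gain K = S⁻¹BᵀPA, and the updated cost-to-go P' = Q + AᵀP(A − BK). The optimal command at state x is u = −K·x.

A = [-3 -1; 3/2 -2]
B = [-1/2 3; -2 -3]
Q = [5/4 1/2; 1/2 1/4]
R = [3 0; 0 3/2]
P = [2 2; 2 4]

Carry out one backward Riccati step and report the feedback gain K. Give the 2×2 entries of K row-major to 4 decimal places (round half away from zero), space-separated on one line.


BᵀP = [-5.0000 -9.0000; 0.0000 -6.0000]
S = R + BᵀPB = [3 0; 0 3/2] + [20.5000 12.0000; 12.0000 18.0000] = [23.5000 12.0000; 12.0000 19.5000]
BᵀPA = [1.5000 23.0000; -9.0000 12.0000]
K = S⁻¹·BᵀPA = [0.4368 0.9690; -0.7303 0.0191]
A−BK = [-0.5907 -0.5728; 0.1826 -0.0048]
AᵀP(A−BK) = [1.7721 1.7184; 1.7184 3.4845]
P' = Q + AᵀP(A−BK) = [3.0221 2.2184; 2.2184 3.7345]
tr(P') = 6.7566

0.4368 0.9690 -0.7303 0.0191


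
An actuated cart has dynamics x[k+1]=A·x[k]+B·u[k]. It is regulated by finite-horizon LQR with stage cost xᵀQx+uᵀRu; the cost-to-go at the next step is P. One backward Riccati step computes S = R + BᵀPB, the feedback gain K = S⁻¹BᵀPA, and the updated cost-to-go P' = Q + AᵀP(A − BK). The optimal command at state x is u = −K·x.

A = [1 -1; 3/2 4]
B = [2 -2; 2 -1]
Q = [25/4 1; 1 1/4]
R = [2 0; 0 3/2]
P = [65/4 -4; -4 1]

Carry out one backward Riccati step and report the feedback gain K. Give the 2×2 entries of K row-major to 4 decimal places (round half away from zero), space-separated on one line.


0.1520 -0.4279 -0.2226 0.7398

BᵀP = [24.5000 -6.0000; -28.5000 7.0000]
S = R + BᵀPB = [2 0; 0 3/2] + [37.0000 -43.0000; -43.0000 50.0000] = [39.0000 -43.0000; -43.0000 51.5000]
BᵀPA = [15.5000 -48.5000; -18.0000 56.5000]
K = S⁻¹·BᵀPA = [0.1520 -0.4279; -0.2226 0.7398]
A−BK = [0.2508 1.3354; 0.9734 5.5956]
AᵀP(A−BK) = [0.1371 -0.3009; -0.3009 1.6975]
P' = Q + AᵀP(A−BK) = [6.3871 0.6991; 0.6991 1.9475]
tr(P') = 8.3346


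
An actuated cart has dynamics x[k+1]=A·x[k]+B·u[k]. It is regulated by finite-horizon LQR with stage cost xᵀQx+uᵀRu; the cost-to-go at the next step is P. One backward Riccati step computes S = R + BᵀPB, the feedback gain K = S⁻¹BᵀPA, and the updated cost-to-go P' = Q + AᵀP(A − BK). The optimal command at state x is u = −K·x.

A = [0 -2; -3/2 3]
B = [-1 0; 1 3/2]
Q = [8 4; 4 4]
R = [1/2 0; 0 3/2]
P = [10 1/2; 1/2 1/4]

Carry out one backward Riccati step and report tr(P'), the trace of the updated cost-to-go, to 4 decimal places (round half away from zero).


BᵀP = [-9.5000 -0.2500; 0.7500 0.3750]
S = R + BᵀPB = [1/2 0; 0 3/2] + [9.2500 -0.3750; -0.3750 0.5625] = [9.7500 -0.3750; -0.3750 2.0625]
BᵀPA = [0.3750 18.2500; -0.5625 -0.3750]
K = S⁻¹·BᵀPA = [0.0282 1.8779; -0.2676 0.1596]
A−BK = [0.0282 -0.1221; -1.1268 0.8826]
AᵀP(A−BK) = [0.4014 -0.2394; -0.2394 2.0376]
P' = Q + AᵀP(A−BK) = [8.4014 3.7606; 3.7606 6.0376]
tr(P') = 14.4390

14.4390


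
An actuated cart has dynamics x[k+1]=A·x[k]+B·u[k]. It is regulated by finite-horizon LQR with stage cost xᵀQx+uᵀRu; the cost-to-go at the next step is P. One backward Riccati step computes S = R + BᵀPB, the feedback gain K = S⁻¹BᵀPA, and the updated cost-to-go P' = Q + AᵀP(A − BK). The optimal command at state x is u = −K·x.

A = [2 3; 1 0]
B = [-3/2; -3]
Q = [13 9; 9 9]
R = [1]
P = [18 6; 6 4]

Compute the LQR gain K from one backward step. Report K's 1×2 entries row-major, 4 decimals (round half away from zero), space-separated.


BᵀP = [-45.0000 -21.0000]
S = R + BᵀPB = [1] + [130.5000] = [131.5000]
BᵀPA = [-111.0000 -135.0000]
K = S⁻¹·BᵀPA = [-0.8441 -1.0266]
A−BK = [0.7338 1.4601; -1.5323 -3.0798]
AᵀP(A−BK) = [6.3042 12.0456; 12.0456 23.4068]
P' = Q + AᵀP(A−BK) = [19.3042 21.0456; 21.0456 32.4068]
tr(P') = 51.7110

-0.8441 -1.0266


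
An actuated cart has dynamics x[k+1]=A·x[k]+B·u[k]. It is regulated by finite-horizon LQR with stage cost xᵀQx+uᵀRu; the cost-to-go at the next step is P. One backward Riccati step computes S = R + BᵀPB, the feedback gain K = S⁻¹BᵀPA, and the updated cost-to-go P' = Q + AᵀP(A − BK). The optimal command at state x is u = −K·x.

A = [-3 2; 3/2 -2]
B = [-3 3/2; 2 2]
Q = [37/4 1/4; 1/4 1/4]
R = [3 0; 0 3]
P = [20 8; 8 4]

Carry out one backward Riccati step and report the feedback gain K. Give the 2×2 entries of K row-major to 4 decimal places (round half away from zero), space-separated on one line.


0.7826 -0.6087 -0.2795 -0.0683

BᵀP = [-44.0000 -16.0000; 46.0000 20.0000]
S = R + BᵀPB = [3 0; 0 3] + [100.0000 -98.0000; -98.0000 109.0000] = [103.0000 -98.0000; -98.0000 112.0000]
BᵀPA = [108.0000 -56.0000; -108.0000 52.0000]
K = S⁻¹·BᵀPA = [0.7826 -0.6087; -0.2795 -0.0683]
A−BK = [-0.2329 0.2764; 0.4938 -0.6460]
AᵀP(A−BK) = [2.2919 -1.6398; -1.6398 1.4658]
P' = Q + AᵀP(A−BK) = [11.5419 -1.3898; -1.3898 1.7158]
tr(P') = 13.2578


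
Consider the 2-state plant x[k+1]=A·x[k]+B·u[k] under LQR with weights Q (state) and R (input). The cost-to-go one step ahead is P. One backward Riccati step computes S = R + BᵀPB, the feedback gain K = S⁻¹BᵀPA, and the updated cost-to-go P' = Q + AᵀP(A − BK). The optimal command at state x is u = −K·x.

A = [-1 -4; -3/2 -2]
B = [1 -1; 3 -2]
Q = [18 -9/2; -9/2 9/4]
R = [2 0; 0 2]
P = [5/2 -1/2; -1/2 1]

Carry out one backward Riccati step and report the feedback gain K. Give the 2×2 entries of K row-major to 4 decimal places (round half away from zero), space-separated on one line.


BᵀP = [1.0000 2.5000; -1.5000 -1.5000]
S = R + BᵀPB = [2 0; 0 2] + [8.5000 -6.0000; -6.0000 4.5000] = [10.5000 -6.0000; -6.0000 6.5000]
BᵀPA = [-4.7500 -9.0000; 3.7500 9.0000]
K = S⁻¹·BᵀPA = [-0.2597 -0.1395; 0.3372 1.2558]
A−BK = [-0.4031 -2.6047; -0.0465 0.9302]
AᵀP(A−BK) = [0.7519 3.6279; 3.6279 23.4419]
P' = Q + AᵀP(A−BK) = [18.7519 -0.8721; -0.8721 25.6919]
tr(P') = 44.4438

-0.2597 -0.1395 0.3372 1.2558


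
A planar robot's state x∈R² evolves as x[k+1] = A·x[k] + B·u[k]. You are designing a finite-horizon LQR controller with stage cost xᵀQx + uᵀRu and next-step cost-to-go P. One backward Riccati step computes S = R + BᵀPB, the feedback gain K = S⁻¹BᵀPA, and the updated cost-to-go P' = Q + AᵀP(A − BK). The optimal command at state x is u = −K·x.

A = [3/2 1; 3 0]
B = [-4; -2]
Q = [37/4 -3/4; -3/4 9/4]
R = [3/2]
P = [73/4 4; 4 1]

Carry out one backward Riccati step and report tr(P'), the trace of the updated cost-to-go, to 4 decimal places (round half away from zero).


BᵀP = [-81.0000 -18.0000]
S = R + BᵀPB = [3/2] + [360.0000] = [361.5000]
BᵀPA = [-175.5000 -81.0000]
K = S⁻¹·BᵀPA = [-0.4855 -0.2241]
A−BK = [-0.4419 0.1037; 2.0290 -0.4481]
AᵀP(A−BK) = [0.8613 0.0513; 0.0513 0.1006]
P' = Q + AᵀP(A−BK) = [10.1113 -0.6987; -0.6987 2.3506]
tr(P') = 12.4619

12.4619


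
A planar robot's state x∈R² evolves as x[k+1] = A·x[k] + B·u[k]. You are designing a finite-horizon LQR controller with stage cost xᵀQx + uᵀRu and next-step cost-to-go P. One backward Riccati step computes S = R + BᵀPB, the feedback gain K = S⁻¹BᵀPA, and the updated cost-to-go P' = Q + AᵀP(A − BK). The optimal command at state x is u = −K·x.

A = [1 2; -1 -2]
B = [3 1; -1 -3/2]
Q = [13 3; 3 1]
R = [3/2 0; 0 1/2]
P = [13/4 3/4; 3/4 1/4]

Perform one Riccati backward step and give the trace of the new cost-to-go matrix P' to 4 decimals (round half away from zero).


BᵀP = [9.0000 2.0000; 2.1250 0.3750]
S = R + BᵀPB = [3/2 0; 0 1/2] + [25.0000 6.0000; 6.0000 1.5625] = [26.5000 6.0000; 6.0000 2.0625]
BᵀPA = [7.0000 14.0000; 1.7500 3.5000]
K = S⁻¹·BᵀPA = [0.2111 0.4221; 0.2345 0.4690]
A−BK = [0.1323 0.2647; -0.4372 -0.8744]
AᵀP(A−BK) = [0.1122 0.2245; 0.2245 0.4489]
P' = Q + AᵀP(A−BK) = [13.1122 3.2245; 3.2245 1.4489]
tr(P') = 14.5611

14.5611


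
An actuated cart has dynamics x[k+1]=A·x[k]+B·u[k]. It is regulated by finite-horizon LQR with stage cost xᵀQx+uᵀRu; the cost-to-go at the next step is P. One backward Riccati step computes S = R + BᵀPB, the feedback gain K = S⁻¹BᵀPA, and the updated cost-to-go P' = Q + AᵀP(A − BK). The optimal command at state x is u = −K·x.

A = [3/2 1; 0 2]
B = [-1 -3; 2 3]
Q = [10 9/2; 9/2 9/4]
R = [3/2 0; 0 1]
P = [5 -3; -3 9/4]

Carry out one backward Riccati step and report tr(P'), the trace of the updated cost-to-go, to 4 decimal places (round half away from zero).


14.0938

BᵀP = [-11.0000 7.5000; -24.0000 15.7500]
S = R + BᵀPB = [3/2 0; 0 1] + [26.0000 55.5000; 55.5000 119.2500] = [27.5000 55.5000; 55.5000 120.2500]
BᵀPA = [-16.5000 4.0000; -36.0000 7.5000]
K = S⁻¹·BᵀPA = [0.0612 0.2857; -0.3276 -0.0695]
A−BK = [0.5783 1.0772; 0.8605 1.6371]
AᵀP(A−BK) = [0.4654 0.7124; 0.7124 1.3784]
P' = Q + AᵀP(A−BK) = [10.4654 5.2124; 5.2124 3.6284]
tr(P') = 14.0938


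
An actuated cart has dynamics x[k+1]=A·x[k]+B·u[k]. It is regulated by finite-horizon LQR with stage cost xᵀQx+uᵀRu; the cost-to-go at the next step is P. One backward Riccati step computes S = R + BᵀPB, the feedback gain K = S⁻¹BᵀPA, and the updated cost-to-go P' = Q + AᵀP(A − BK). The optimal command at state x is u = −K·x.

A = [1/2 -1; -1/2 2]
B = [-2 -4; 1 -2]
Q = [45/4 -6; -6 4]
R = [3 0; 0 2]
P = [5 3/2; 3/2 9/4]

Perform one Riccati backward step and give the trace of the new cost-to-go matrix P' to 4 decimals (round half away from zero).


BᵀP = [-8.5000 -0.7500; -23.0000 -10.5000]
S = R + BᵀPB = [3 0; 0 2] + [16.2500 35.5000; 35.5000 113.0000] = [19.2500 35.5000; 35.5000 115.0000]
BᵀPA = [-3.8750 7.0000; -6.2500 2.0000]
K = S⁻¹·BᵀPA = [-0.2347 0.7698; 0.0181 -0.2202]
A−BK = [0.1030 -0.3414; -0.2292 0.7897]
AᵀP(A−BK) = [0.2663 -0.8936; -0.8936 3.0519]
P' = Q + AᵀP(A−BK) = [11.5163 -6.8936; -6.8936 7.0519]
tr(P') = 18.5682

18.5682


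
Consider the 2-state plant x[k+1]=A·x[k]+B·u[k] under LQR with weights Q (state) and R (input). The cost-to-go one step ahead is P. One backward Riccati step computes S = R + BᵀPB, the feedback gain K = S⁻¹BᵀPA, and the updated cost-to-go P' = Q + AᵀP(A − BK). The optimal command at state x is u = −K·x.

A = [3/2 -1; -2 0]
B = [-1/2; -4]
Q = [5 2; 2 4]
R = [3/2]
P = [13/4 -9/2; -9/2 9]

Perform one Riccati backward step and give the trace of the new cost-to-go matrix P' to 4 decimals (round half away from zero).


BᵀP = [16.3750 -33.7500]
S = R + BᵀPB = [3/2] + [126.8125] = [128.3125]
BᵀPA = [92.0625 -16.3750]
K = S⁻¹·BᵀPA = [0.7175 -0.1276]
A−BK = [1.8587 -1.0638; 0.8699 -0.5105]
AᵀP(A−BK) = [4.2589 -2.1262; -2.1262 1.1603]
P' = Q + AᵀP(A−BK) = [9.2589 -0.1262; -0.1262 5.1603]
tr(P') = 14.4191

14.4191


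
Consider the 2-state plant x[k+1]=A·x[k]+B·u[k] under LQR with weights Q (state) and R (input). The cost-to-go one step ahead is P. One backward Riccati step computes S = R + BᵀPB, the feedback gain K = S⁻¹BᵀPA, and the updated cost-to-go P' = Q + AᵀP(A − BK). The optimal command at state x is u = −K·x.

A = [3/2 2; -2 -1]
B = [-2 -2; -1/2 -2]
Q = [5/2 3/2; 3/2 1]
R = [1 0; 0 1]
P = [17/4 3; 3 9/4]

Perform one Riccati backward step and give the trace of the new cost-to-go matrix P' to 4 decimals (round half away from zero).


BᵀP = [-10.0000 -7.1250; -14.5000 -10.5000]
S = R + BᵀPB = [1 0; 0 1] + [23.5625 34.2500; 34.2500 50.0000] = [24.5625 34.2500; 34.2500 51.0000]
BᵀPA = [-0.7500 -12.8750; -0.7500 -18.5000]
K = S⁻¹·BᵀPA = [-0.1578 -0.2889; 0.0912 -0.1688]
A−BK = [1.3670 1.0848; -1.8964 -1.4819]
AᵀP(A−BK) = [0.5126 0.4068; 0.4068 0.4089]
P' = Q + AᵀP(A−BK) = [3.0126 1.9068; 1.9068 1.4089]
tr(P') = 4.4216

4.4216


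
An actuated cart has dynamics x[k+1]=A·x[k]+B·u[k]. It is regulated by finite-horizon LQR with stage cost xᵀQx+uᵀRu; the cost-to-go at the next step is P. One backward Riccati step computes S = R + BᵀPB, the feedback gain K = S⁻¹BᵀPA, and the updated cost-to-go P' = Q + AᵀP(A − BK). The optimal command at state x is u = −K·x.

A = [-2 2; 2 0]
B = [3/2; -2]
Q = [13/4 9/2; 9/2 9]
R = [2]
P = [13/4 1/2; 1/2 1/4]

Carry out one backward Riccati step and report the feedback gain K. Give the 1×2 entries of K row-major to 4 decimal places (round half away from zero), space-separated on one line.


-0.9915 1.0598

BᵀP = [3.8750 0.2500]
S = R + BᵀPB = [2] + [5.3125] = [7.3125]
BᵀPA = [-7.2500 7.7500]
K = S⁻¹·BᵀPA = [-0.9915 1.0598]
A−BK = [-0.5128 0.4103; 0.0171 2.1197]
AᵀP(A−BK) = [2.8120 -3.3162; -3.3162 4.7863]
P' = Q + AᵀP(A−BK) = [6.0620 1.1838; 1.1838 13.7863]
tr(P') = 19.8483


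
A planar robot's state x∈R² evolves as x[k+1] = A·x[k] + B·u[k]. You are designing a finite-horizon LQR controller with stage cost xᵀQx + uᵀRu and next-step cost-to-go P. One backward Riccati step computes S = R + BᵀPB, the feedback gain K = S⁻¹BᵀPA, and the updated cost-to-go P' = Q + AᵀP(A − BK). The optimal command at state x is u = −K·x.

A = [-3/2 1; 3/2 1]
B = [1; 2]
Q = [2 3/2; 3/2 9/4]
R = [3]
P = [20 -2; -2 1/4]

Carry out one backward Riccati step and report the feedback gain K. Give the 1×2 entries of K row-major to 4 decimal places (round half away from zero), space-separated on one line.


BᵀP = [16.0000 -1.5000]
S = R + BᵀPB = [3] + [13.0000] = [16.0000]
BᵀPA = [-26.2500 14.5000]
K = S⁻¹·BᵀPA = [-1.6406 0.9063]
A−BK = [0.1406 0.0938; 4.7813 -0.8125]
AᵀP(A−BK) = [11.4961 -5.8359; -5.8359 3.1094]
P' = Q + AᵀP(A−BK) = [13.4961 -4.3359; -4.3359 5.3594]
tr(P') = 18.8555

-1.6406 0.9063


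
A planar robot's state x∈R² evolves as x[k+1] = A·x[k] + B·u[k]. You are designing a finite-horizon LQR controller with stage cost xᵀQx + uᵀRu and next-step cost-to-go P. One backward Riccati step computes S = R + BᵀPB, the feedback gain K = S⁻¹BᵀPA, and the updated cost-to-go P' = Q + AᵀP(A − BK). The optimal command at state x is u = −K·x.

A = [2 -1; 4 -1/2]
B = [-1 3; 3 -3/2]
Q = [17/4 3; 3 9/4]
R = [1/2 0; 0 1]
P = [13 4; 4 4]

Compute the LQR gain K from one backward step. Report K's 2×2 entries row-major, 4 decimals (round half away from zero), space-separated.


BᵀP = [-1.0000 8.0000; 33.0000 6.0000]
S = R + BᵀPB = [1/2 0; 0 1] + [25.0000 -15.0000; -15.0000 90.0000] = [25.5000 -15.0000; -15.0000 91.0000]
BᵀPA = [30.0000 -3.0000; 90.0000 -36.0000]
K = S⁻¹·BᵀPA = [1.9470 -0.3880; 1.3099 -0.4596]
A−BK = [0.0172 -0.0093; 0.1238 -0.0254]
AᵀP(A−BK) = [3.6936 -1.0007; -1.0007 0.2921]
P' = Q + AᵀP(A−BK) = [7.9436 1.9993; 1.9993 2.5421]
tr(P') = 10.4857

1.9470 -0.3880 1.3099 -0.4596


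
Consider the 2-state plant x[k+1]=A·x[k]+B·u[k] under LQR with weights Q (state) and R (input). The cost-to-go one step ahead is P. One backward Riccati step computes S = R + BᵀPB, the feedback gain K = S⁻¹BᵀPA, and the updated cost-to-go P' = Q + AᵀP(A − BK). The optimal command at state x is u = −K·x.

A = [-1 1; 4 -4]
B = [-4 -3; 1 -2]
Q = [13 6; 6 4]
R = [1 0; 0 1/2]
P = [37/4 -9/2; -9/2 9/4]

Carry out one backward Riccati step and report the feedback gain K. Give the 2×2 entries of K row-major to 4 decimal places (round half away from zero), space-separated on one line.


0.7396 -0.7396 -0.1904 0.1904

BᵀP = [-41.5000 20.2500; -18.7500 9.0000]
S = R + BᵀPB = [1 0; 0 1/2] + [186.2500 84.0000; 84.0000 38.2500] = [187.2500 84.0000; 84.0000 38.7500]
BᵀPA = [122.5000 -122.5000; 54.7500 -54.7500]
K = S⁻¹·BᵀPA = [0.7396 -0.7396; -0.1904 0.1904]
A−BK = [1.3873 -1.3873; 2.8796 -2.8796]
AᵀP(A−BK) = [1.0711 -1.0711; -1.0711 1.0711]
P' = Q + AᵀP(A−BK) = [14.0711 4.9289; 4.9289 5.0711]
tr(P') = 19.1422


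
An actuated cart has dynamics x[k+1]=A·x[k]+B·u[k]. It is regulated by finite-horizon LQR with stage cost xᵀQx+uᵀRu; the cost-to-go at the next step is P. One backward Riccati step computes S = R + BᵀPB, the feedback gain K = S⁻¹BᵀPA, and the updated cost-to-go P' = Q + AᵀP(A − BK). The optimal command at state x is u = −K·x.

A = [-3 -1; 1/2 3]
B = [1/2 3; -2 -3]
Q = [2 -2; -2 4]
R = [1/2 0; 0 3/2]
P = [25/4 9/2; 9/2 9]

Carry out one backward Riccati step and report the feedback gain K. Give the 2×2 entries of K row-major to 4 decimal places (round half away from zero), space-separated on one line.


1.5357 -1.2914 -1.1774 -0.1297

BᵀP = [-5.8750 -15.7500; 5.2500 -13.5000]
S = R + BᵀPB = [1/2 0; 0 3/2] + [28.5625 29.6250; 29.6250 56.2500] = [29.0625 29.6250; 29.6250 57.7500]
BᵀPA = [9.7500 -41.3750; -22.5000 -45.7500]
K = S⁻¹·BᵀPA = [1.5357 -1.2914; -1.1774 -0.1297]
A−BK = [-0.2357 0.0349; 0.0392 0.0280]
AᵀP(A−BK) = [3.5364 -0.8275; -0.8275 0.8826]
P' = Q + AᵀP(A−BK) = [5.5364 -2.8275; -2.8275 4.8826]
tr(P') = 10.4189
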